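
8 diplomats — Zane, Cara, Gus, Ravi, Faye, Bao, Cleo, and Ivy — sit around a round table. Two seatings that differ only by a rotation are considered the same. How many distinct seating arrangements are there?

5040

Seat Zane anywhere (absorbing the rotational symmetry), then permute the other 7: (7)! = 5040.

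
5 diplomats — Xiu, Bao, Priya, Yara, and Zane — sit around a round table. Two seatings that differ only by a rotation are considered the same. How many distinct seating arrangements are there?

Seat Xiu anywhere (absorbing the rotational symmetry), then permute the other 4: (4)! = 24.

24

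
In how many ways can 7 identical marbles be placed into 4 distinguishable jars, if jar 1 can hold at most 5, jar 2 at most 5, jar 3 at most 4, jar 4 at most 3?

82

Without the upper bounds there are C(10,3) = 120 ways to split 7 among 4 jars.
Subtract solutions that violate a single cap (substitute x_i' = x_i − (cap_i+1)): x_1 ≥ 6 gives C(4,3) = 4; x_2 ≥ 6 gives C(4,3) = 4; x_3 ≥ 5 gives C(5,3) = 10; x_4 ≥ 4 gives C(6,3) = 20. Together 38.
No two caps can be exceeded simultaneously, so the pair terms are all 0.
By inclusion–exclusion the count is 120 − 38 + 0 = 82.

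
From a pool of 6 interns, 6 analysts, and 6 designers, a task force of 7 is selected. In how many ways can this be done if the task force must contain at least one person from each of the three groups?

With no constraint there are C(18,7) = 31824 possible selections.
Selections missing a whole group: no interns → C(12,7) = 792; no analysts → C(12,7) = 792; no designers → C(12,7) = 792.
Add back selections omitting two groups (i.e. drawn from a single group): C(6,7) + C(6,7) + C(6,7) = 0.
By inclusion–exclusion: 31824 − 2376 + 0 = 29448.

29448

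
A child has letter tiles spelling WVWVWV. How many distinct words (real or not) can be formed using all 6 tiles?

20

Letter multiplicities in WVWVWV: V×3, W×3.
The number of distinct arrangements is 6!/(3!·3!) = 720/36 = 20.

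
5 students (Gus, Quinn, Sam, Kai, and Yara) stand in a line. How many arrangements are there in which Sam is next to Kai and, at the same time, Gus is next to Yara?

24

Treat {Sam,Kai} as one block (2 orders) and {Gus,Yara} as another (2 orders).
That leaves 3 units to arrange: 2 × 2 × 3! = 4 × 6 = 24.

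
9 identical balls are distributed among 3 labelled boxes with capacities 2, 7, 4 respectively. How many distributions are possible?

12

Ignoring the caps, the number of non-negative solutions to x_1+…+x_3 = 9 is C(11,2) = 55.
Subtract solutions that violate a single cap (substitute x_i' = x_i − (cap_i+1)): x_1 ≥ 3 gives C(8,2) = 28; x_2 ≥ 8 gives C(3,2) = 3; x_3 ≥ 5 gives C(6,2) = 15. Together 46.
Add back pairs where two caps are both exceeded: 0 + 3 + 0 = 3.
By inclusion–exclusion the count is 55 − 46 + 3 = 12.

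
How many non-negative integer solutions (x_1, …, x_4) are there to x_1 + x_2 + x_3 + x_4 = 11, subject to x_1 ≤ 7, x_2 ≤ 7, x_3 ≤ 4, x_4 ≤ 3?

130

By stars and bars, unrestricted non-negative solutions to x_1+…+x_4 = 11 number C(11+3,3) = 364.
Subtract solutions that violate a single cap (substitute x_i' = x_i − (cap_i+1)): x_1 ≥ 8 gives C(6,3) = 20; x_2 ≥ 8 gives C(6,3) = 20; x_3 ≥ 5 gives C(9,3) = 84; x_4 ≥ 4 gives C(10,3) = 120. Together 244.
Add back pairs where two caps are both exceeded: 0 + 0 + 0 + 0 + 0 + 10 = 10.
By inclusion–exclusion the count is 364 − 244 + 10 = 130.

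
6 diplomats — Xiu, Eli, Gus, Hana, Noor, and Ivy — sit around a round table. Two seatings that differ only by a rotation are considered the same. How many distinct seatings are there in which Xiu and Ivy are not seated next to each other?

All circular seatings of 6 people number (5)! = 120.
Those with Xiu next to Ivy: fuse the pair into one unit and seat 5 units around a circle — 2·(4)! = 48.
Subtracting, 120 − 48 = 72.

72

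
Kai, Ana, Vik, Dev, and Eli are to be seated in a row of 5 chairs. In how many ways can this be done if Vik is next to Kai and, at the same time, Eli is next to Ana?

24

Treat {Vik,Kai} as one block (2 orders) and {Eli,Ana} as another (2 orders).
That leaves 3 units to arrange: 2 × 2 × 3! = 4 × 6 = 24.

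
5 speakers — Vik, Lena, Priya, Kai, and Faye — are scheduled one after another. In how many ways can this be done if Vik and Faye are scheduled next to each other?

48

Glue Vik and Faye into one block (2 internal orders), leaving 4 units to arrange in a row.
So the count is 2·(4)! = 48.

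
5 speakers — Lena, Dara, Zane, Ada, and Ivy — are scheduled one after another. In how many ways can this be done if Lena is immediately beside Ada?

48

Treat {Lena, Ada} as a single unit. There are 4 units to order, and the pair itself can be ordered 2 ways.
That gives 2 × 4! = 2 × 24 = 48.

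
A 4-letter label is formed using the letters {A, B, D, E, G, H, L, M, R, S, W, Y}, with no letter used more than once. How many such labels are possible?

11880

With no repetition, fill the 4 letters in order: 12 choices, then 11, down to 9.
That product is 12 × 11 × 10 × 9 = 11880.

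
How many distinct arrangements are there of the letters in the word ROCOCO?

60

ROCOCO has 6 letters with C appearing twice and O appearing 3 times.
Dividing 6! = 720 by 3!·2! = 12 for the repeated letters gives 60.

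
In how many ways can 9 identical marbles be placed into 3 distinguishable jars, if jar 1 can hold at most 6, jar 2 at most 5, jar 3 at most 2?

By stars and bars, unrestricted non-negative solutions to x_1+…+x_3 = 9 number C(9+2,2) = 55.
Subtract solutions that violate a single cap (substitute x_i' = x_i − (cap_i+1)): x_1 ≥ 7 gives C(4,2) = 6; x_2 ≥ 6 gives C(5,2) = 10; x_3 ≥ 3 gives C(8,2) = 28. Together 44.
Add back pairs where two caps are both exceeded: 0 + 0 + 1 = 1.
By inclusion–exclusion the count is 55 − 44 + 1 = 12.

12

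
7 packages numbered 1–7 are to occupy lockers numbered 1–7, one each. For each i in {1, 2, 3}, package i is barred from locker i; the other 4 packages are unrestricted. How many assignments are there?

3216

Let Aᵢ (for i ∈ {1, 2, 3}) be the placements that put package i in its forbidden locker. Any j of these fix j positions, leaving (7−j)! ways to fill the rest, and there are C(3,j) ways to pick which j.
By inclusion–exclusion, the number of valid placements is Σ_{j=0}^{3} (−1)^j C(3,j)·(7−j)!.
Computing: 5040 − 2160 + 360 − 24 = 3216.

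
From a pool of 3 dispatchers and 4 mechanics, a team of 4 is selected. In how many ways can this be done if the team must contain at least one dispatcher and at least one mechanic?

34

With no constraint there are C(7,4) = 35 possible selections.
Selections missing a whole group: no dispatchers → C(4,4) = 1; no mechanics → C(3,4) = 0.
Both groups omitted at once is impossible, so 35 − 1 = 34.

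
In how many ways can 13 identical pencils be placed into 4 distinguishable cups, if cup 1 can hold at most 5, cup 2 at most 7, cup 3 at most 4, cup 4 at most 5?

By stars and bars, unrestricted non-negative solutions to x_1+…+x_4 = 13 number C(13+3,3) = 560.
Subtract solutions that violate a single cap (substitute x_i' = x_i − (cap_i+1)): x_1 ≥ 6 gives C(10,3) = 120; x_2 ≥ 8 gives C(8,3) = 56; x_3 ≥ 5 gives C(11,3) = 165; x_4 ≥ 6 gives C(10,3) = 120. Together 461.
Add back pairs where two caps are both exceeded: 0 + 10 + 4 + 1 + 0 + 10 = 25.
By inclusion–exclusion the count is 560 − 461 + 25 = 124.

124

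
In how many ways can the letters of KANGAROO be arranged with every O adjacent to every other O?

2520

Treat the 2 copies of O as a single block. The multiset to arrange is then {OO, A, A, G, K, N, R}, 7 items in all.
That gives (7)!/(2!) = 2520 arrangements.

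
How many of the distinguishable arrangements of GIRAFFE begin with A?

360

Fix A in the first position and arrange the remaining 6 letters.
Those 6 letters have F appearing twice, giving (6)!/(2!) = 360.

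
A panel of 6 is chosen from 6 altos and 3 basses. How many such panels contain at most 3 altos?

20

Split by how many altos are chosen (0 through 3).
Sum: C(6,0)·C(3,6) + C(6,1)·C(3,5) + C(6,2)·C(3,4) + C(6,3)·C(3,3) = 0 + 0 + 0 + 20 = 20.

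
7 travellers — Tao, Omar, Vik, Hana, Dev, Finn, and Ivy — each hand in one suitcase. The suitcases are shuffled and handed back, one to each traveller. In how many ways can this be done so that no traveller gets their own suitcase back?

This is the derangement count D_7: permutations of 7 items with no fixed point.
By inclusion–exclusion this is Σ_{j=0}^{7} (−1)^j C(7,j)·(7−j)!.
Computing: 5040 − 5040 + 2520 − 840 + 210 − 42 + 7 − 1 = 1854.

1854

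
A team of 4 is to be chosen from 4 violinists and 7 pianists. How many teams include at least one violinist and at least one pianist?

Unrestricted: C(11,4) = 330 ways to pick any 4 of the 11.
Subtract selections that omit an entire group: no violinists → C(7,4) = 35; no pianists → C(4,4) = 1.
Both groups omitted at once is impossible, so 330 − 36 = 294.

294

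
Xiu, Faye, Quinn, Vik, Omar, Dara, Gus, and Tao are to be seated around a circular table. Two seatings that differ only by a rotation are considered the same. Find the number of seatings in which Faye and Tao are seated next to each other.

1440

Treat {Faye, Tao} as one unit (2 internal orders) and seat the resulting 7 units around the table: (6)! circular arrangements.
So 2 × (6)! = 2 × 720 = 1440.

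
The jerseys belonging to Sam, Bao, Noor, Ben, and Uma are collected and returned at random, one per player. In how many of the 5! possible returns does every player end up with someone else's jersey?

Count assignments avoiding every fixed point. For any j of the 5 players fixed to their old jersey, the other 5−j can be arranged in (5−j)! ways.
By inclusion–exclusion this is Σ_{j=0}^{5} (−1)^j C(5,j)·(5−j)!.
Computing: 120 − 120 + 60 − 20 + 5 − 1 = 44.

44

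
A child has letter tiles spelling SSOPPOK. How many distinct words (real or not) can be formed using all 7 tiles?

630

The 7 letters of SSOPPOK have repeats: O appearing twice, P appearing twice, and S appearing twice.
Dividing 7! = 5040 by 2!·2!·2! = 8 for the repeated letters gives 630.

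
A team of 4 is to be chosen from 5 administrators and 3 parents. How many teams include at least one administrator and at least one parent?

65

Unrestricted: C(8,4) = 70 ways to pick any 4 of the 8.
Subtract selections that omit an entire group: no administrators → C(3,4) = 0; no parents → C(5,4) = 5.
Both groups omitted at once is impossible, so 70 − 5 = 65.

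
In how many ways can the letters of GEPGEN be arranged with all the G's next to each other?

Treat the 2 copies of G as a single block. The multiset to arrange is then {GG, E, E, N, P}, 5 items in all.
That gives (5)!/(2!) = 60 arrangements.

60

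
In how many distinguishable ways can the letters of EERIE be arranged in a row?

20

The 5 letters of EERIE have repeats: E appearing 3 times.
The number of distinct arrangements is 5!/(3!) = 120/6 = 20.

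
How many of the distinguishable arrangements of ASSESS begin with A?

Fix A in the first position and arrange the remaining 5 letters.
Those 5 letters have S appearing 4 times, giving (5)!/(4!) = 5.

5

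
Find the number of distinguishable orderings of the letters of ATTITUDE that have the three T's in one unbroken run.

Treat the 3 copies of T as a single block. The multiset to arrange is then {TTT, A, D, E, I, U}, 6 items in all.
All 6 items are distinct, so there are (6)! = 720 arrangements.

720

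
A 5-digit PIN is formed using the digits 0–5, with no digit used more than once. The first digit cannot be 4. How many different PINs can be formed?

The first digit has 6−1 = 5 choices (anything except 4).
The remaining 4 digits are filled from the other 5 symbols without repetition: 5 × 4 × 3 × 2 = 120.
Total: 5 × 120 = 600.

600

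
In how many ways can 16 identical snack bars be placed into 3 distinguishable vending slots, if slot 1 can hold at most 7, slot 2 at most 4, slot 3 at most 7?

6

Ignoring the caps, the number of non-negative solutions to x_1+…+x_3 = 16 is C(18,2) = 153.
Subtract solutions that violate a single cap (substitute x_i' = x_i − (cap_i+1)): x_1 ≥ 8 gives C(10,2) = 45; x_2 ≥ 5 gives C(13,2) = 78; x_3 ≥ 8 gives C(10,2) = 45. Together 168.
Add back pairs where two caps are both exceeded: 10 + 1 + 10 = 21.
By inclusion–exclusion the count is 153 − 168 + 21 = 6.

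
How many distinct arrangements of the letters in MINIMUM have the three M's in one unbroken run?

60

Treat the 3 copies of M as a single block. The multiset to arrange is then {MMM, I, I, N, U}, 5 items in all.
That gives (5)!/(2!) = 60 arrangements.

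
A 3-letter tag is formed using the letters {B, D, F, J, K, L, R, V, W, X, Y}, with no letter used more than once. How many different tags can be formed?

990

Choose and order 3 of the 11 symbols: the first letter has 11 options, the next 10, then 9.
11 × 10 × 9 = 990.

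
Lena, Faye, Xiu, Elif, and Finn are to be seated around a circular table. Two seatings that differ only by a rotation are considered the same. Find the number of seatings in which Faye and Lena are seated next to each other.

Glue Faye and Lena into a block (2 internal orders). Seating 4 units around a circle gives (3)! arrangements.
So 2 × (3)! = 2 × 6 = 12.

12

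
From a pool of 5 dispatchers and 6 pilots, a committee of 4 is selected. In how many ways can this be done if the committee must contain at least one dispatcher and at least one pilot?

310

With no constraint there are C(11,4) = 330 possible selections.
Selections missing a whole group: no dispatchers → C(6,4) = 15; no pilots → C(5,4) = 5.
Both groups omitted at once is impossible, so 330 − 20 = 310.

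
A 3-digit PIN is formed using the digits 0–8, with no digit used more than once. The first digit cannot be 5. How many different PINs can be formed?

448

The first digit has 9−1 = 8 choices (anything except 5).
The remaining 2 digits are filled from the other 8 symbols without repetition: 8 × 7 = 56.
Total: 8 × 56 = 448.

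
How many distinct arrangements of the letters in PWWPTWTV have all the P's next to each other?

Treat the 2 copies of P as a single block. The multiset to arrange is then {PP, T, T, V, W, W, W}, 7 items in all.
That gives (7)!/(3!·2!) = 420 arrangements.

420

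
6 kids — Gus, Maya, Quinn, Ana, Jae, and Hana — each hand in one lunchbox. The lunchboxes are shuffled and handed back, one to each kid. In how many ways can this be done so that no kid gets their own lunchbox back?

265

Let Aᵢ be the assignments in which kid i gets their own lunchbox. We want the size of the complement of A₁∪…∪A_6.
By inclusion–exclusion this is Σ_{j=0}^{6} (−1)^j C(6,j)·(6−j)!.
Computing: 720 − 720 + 360 − 120 + 30 − 6 + 1 = 265.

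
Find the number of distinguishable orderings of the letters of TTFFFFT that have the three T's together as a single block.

Treat the 3 copies of T as a single block. The multiset to arrange is then {TTT, F, F, F, F}, 5 items in all.
That gives (5)!/(4!) = 5 arrangements.

5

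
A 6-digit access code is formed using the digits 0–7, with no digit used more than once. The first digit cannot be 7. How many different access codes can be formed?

The first digit has 8−1 = 7 choices (anything except 7).
The remaining 5 digits are filled from the other 7 symbols without repetition: 7 × 6 × 5 × 4 × 3 = 2520.
Total: 7 × 2520 = 17640.

17640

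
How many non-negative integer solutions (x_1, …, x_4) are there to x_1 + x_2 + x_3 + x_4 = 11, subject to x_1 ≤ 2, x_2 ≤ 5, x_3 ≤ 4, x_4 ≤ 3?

Ignoring the caps, the number of non-negative solutions to x_1+…+x_4 = 11 is C(14,3) = 364.
Subtract solutions that violate a single cap (substitute x_i' = x_i − (cap_i+1)): x_1 ≥ 3 gives C(11,3) = 165; x_2 ≥ 6 gives C(8,3) = 56; x_3 ≥ 5 gives C(9,3) = 84; x_4 ≥ 4 gives C(10,3) = 120. Together 425.
Add back pairs where two caps are both exceeded: 10 + 20 + 35 + 1 + 4 + 10 = 80.
By inclusion–exclusion the count is 364 − 425 + 80 = 19.

19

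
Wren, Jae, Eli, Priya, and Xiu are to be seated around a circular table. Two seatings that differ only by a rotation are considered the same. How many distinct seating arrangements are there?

Fix one person's seat to break rotational symmetry; the remaining 4 people can be arranged in (4)! = 24 ways.

24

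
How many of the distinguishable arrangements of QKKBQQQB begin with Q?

Fix Q in the first position and arrange the remaining 7 letters.
Those 7 letters have B appearing twice, K appearing twice, and Q appearing 3 times, giving (7)!/(3!·2!·2!) = 210.

210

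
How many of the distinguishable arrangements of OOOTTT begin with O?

With the first slot taken by O, it remains to arrange the other 5 letters (OOTTT).
Those 5 letters have O appearing twice and T appearing 3 times, giving (5)!/(3!·2!) = 10.

10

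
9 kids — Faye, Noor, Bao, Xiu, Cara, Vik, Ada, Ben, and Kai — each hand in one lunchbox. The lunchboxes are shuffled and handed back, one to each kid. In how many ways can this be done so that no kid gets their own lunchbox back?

133496

This is the derangement count D_9: permutations of 9 items with no fixed point.
By inclusion–exclusion this is Σ_{j=0}^{9} (−1)^j C(9,j)·(9−j)!.
Computing: 362880 − 362880 + 181440 − 60480 + 15120 − 3024 + 504 − 72 + 9 − 1 = 133496.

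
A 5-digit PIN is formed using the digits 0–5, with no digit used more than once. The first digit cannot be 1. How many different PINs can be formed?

600

The first digit has 6−1 = 5 choices (anything except 1).
The remaining 4 digits are filled from the other 5 symbols without repetition: 5 × 4 × 3 × 2 = 120.
Total: 5 × 120 = 600.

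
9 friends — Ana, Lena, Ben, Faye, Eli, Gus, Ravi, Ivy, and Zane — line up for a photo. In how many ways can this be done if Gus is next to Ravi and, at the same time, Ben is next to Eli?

Treat {Gus,Ravi} as one block (2 orders) and {Ben,Eli} as another (2 orders).
That leaves 7 units to arrange: 2 × 2 × 7! = 4 × 5040 = 20160.

20160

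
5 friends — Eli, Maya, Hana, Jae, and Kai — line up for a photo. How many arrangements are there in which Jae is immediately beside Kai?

Glue Jae and Kai into one block (2 internal orders), leaving 4 units to arrange in a row.
That gives 2 × 4! = 2 × 24 = 48.

48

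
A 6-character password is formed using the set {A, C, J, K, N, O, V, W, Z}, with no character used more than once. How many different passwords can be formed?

60480

With no repetition, fill the 6 characters in order: 9 choices, then 8, down to 4.
That product is 9 × 8 × 7 × 6 × 5 × 4 = 60480.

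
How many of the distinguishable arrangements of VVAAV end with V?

6

With the last slot taken by V, it remains to arrange the other 4 letters (VAAV).
Those 4 letters have A appearing twice and V appearing twice, giving (4)!/(2!·2!) = 6.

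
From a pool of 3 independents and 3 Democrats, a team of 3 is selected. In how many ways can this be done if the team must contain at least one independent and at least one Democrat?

Unrestricted: C(6,3) = 20 ways to pick any 3 of the 6.
Selections missing a whole group: no independents → C(3,3) = 1; no Democrats → C(3,3) = 1.
Both groups omitted at once is impossible, so 20 − 2 = 18.

18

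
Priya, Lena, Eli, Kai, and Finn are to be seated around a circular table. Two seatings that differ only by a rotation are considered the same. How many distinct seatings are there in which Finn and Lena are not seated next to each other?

All circular seatings of 5 people number (4)! = 24.
Seatings with Finn beside Lena: treat them as a block with 2 internal orders, giving 2 × (3)! = 12.
Subtracting, 24 − 12 = 12.

12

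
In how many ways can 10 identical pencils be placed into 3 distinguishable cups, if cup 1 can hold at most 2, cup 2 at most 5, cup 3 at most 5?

By stars and bars, unrestricted non-negative solutions to x_1+…+x_3 = 10 number C(10+2,2) = 66.
Subtract solutions that violate a single cap (substitute x_i' = x_i − (cap_i+1)): x_1 ≥ 3 gives C(9,2) = 36; x_2 ≥ 6 gives C(6,2) = 15; x_3 ≥ 6 gives C(6,2) = 15. Together 66.
Add back pairs where two caps are both exceeded: 3 + 3 + 0 = 6.
By inclusion–exclusion the count is 66 − 66 + 6 = 6.

6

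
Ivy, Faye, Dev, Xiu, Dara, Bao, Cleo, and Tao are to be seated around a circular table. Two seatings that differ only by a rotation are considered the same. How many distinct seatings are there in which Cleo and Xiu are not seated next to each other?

Without the restriction there are (7)! = 5040 seatings.
Those with Cleo next to Xiu: fuse the pair into one unit and seat 7 units around a circle — 2·(6)! = 1440.
Subtracting, 5040 − 1440 = 3600.

3600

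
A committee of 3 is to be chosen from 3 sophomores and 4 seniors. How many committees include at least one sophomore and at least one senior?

30

With no constraint there are C(7,3) = 35 possible selections.
Subtract selections that omit an entire group: no sophomores → C(4,3) = 4; no seniors → C(3,3) = 1.
Both groups omitted at once is impossible, so 35 − 5 = 30.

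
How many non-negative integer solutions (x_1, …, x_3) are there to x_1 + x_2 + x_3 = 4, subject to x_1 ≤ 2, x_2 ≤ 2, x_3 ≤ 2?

6

Ignoring the caps, the number of non-negative solutions to x_1+…+x_3 = 4 is C(6,2) = 15.
Subtract solutions that violate a single cap (substitute x_i' = x_i − (cap_i+1)): x_1 ≥ 3 gives C(3,2) = 3; x_2 ≥ 3 gives C(3,2) = 3; x_3 ≥ 3 gives C(3,2) = 3. Together 9.
No two caps can be exceeded simultaneously, so the pair terms are all 0.
By inclusion–exclusion the count is 15 − 9 + 0 = 6.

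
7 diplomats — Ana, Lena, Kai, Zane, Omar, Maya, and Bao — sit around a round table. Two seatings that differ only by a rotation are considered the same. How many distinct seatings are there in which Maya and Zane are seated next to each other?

240

Treat {Maya, Zane} as one unit (2 internal orders) and seat the resulting 6 units around the table: (5)! circular arrangements.
So 2 × (5)! = 2 × 120 = 240.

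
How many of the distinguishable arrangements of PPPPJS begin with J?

With the first slot taken by J, it remains to arrange the other 5 letters (PPPPS).
Those 5 letters have P appearing 4 times, giving (5)!/(4!) = 5.

5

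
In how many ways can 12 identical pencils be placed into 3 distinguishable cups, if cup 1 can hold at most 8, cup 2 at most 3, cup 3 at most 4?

Without the upper bounds there are C(14,2) = 91 ways to split 12 among 3 cups.
Subtract solutions that violate a single cap (substitute x_i' = x_i − (cap_i+1)): x_1 ≥ 9 gives C(5,2) = 10; x_2 ≥ 4 gives C(10,2) = 45; x_3 ≥ 5 gives C(9,2) = 36. Together 91.
Add back pairs where two caps are both exceeded: 0 + 0 + 10 = 10.
By inclusion–exclusion the count is 91 − 91 + 10 = 10.

10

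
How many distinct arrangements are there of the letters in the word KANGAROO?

10080

Letter multiplicities in KANGAROO: A×2, G×1, K×1, N×1, O×2, R×1.
Dividing 8! = 40320 by 2!·2! = 4 for the repeated letters gives 10080.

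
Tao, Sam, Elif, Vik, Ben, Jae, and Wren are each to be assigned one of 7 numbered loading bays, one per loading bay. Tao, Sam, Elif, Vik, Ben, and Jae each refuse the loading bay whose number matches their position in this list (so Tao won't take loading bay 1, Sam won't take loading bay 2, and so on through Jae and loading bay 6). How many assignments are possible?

Let Aᵢ (for 1 ≤ i ≤ 6) be the placements that put person i in their forbidden loading bay. Any j of these fix j positions, leaving (7−j)! ways to fill the rest, and there are C(6,j) ways to pick which j.
By inclusion–exclusion, the number of valid placements is Σ_{j=0}^{6} (−1)^j C(6,j)·(7−j)!.
Computing: 5040 − 4320 + 1800 − 480 + 90 − 12 + 1 = 2119.

2119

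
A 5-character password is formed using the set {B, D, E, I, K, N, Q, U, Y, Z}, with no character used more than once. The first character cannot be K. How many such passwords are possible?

The first character has 10−1 = 9 choices (anything except K).
The remaining 4 characters are filled from the other 9 symbols without repetition: 9 × 8 × 7 × 6 = 3024.
Total: 9 × 3024 = 27216.

27216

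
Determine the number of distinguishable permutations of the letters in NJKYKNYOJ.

22680

NJKYKNYOJ has 9 letters with J appearing twice, K appearing twice, N appearing twice, and Y appearing twice.
The number of distinct arrangements is 9!/(2!·2!·2!·2!) = 362880/16 = 22680.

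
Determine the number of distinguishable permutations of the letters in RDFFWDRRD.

The 9 letters of RDFFWDRRD have repeats: D appearing 3 times, F appearing twice, and R appearing 3 times.
The number of distinct arrangements is 9!/(3!·3!·2!) = 362880/72 = 5040.

5040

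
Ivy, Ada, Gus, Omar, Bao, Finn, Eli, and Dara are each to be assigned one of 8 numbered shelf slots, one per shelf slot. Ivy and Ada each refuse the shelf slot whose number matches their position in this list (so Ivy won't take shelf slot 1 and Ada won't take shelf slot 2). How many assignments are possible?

Let Aᵢ (for i ∈ {1, 2}) be the placements that put person i in their forbidden shelf slot. Any j of these fix j positions, leaving (8−j)! ways to fill the rest, and there are C(2,j) ways to pick which j.
By inclusion–exclusion, the number of valid placements is Σ_{j=0}^{2} (−1)^j C(2,j)·(8−j)!.
Computing: 40320 − 10080 + 720 = 30960.

30960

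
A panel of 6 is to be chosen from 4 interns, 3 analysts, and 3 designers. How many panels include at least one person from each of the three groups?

With no constraint there are C(10,6) = 210 possible selections.
Selections missing a whole group: no interns → C(6,6) = 1; no analysts → C(7,6) = 7; no designers → C(7,6) = 7.
Add back selections omitting two groups (i.e. drawn from a single group): C(4,6) + C(3,6) + C(3,6) = 0.
By inclusion–exclusion: 210 − 15 + 0 = 195.

195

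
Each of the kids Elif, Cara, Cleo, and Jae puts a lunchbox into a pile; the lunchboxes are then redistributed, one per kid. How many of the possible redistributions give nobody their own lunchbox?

This is the derangement count D_4: permutations of 4 items with no fixed point.
By inclusion–exclusion this is Σ_{j=0}^{4} (−1)^j C(4,j)·(4−j)!.
Computing: 24 − 24 + 12 − 4 + 1 = 9.

9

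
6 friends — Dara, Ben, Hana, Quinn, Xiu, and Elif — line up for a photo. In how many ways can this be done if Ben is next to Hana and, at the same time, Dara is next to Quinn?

96

Treat {Ben,Hana} as one block (2 orders) and {Dara,Quinn} as another (2 orders).
That leaves 4 units to arrange: 2 × 2 × 4! = 4 × 24 = 96.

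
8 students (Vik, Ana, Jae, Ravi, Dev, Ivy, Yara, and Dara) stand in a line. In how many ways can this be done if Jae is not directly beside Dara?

30240

There are 8! = 40320 arrangements in all. If Jae and Dara are adjacent, merging them into one block gives 2·(7)! = 10080 arrangements.
So 40320 − 10080 = 30240 arrangements keep them apart.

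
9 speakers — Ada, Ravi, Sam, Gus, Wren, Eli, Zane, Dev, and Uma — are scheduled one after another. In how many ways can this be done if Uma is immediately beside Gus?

80640

Treat {Uma, Gus} as a single unit. There are 8 units to order, and the pair itself can be ordered 2 ways.
That gives 2 × 8! = 2 × 40320 = 80640.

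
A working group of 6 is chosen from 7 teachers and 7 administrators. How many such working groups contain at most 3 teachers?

2114

Split by how many teachers are chosen (0 through 3).
Sum: C(7,0)·C(7,6) + C(7,1)·C(7,5) + C(7,2)·C(7,4) + C(7,3)·C(7,3) = 7 + 147 + 735 + 1225 = 2114.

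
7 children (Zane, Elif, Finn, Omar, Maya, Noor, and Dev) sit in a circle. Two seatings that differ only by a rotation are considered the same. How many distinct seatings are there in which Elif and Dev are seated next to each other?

240

Glue Elif and Dev into a block (2 internal orders). Seating 6 units around a circle gives (5)! arrangements.
So 2 × (5)! = 2 × 120 = 240.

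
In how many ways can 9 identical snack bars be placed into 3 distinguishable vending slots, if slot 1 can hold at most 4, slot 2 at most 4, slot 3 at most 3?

6

Without the upper bounds there are C(11,2) = 55 ways to split 9 among 3 vending slots.
Subtract solutions that violate a single cap (substitute x_i' = x_i − (cap_i+1)): x_1 ≥ 5 gives C(6,2) = 15; x_2 ≥ 5 gives C(6,2) = 15; x_3 ≥ 4 gives C(7,2) = 21. Together 51.
Add back pairs where two caps are both exceeded: 0 + 1 + 1 = 2.
By inclusion–exclusion the count is 55 − 51 + 2 = 6.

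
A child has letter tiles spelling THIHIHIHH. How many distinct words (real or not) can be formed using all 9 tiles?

THIHIHIHH has 9 letters with H appearing 5 times and I appearing 3 times.
The number of distinct arrangements is 9!/(5!·3!) = 362880/720 = 504.

504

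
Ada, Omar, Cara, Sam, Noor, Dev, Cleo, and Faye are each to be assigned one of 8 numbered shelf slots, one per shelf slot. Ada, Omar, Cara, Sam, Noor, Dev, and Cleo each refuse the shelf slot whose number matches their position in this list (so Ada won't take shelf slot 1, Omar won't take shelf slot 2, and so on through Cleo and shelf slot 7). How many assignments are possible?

16687

Let Aᵢ (for 1 ≤ i ≤ 7) be the placements that put person i in their forbidden shelf slot. Any j of these fix j positions, leaving (8−j)! ways to fill the rest, and there are C(7,j) ways to pick which j.
By inclusion–exclusion, the number of valid placements is Σ_{j=0}^{7} (−1)^j C(7,j)·(8−j)!.
Computing: 40320 − 35280 + 15120 − 4200 + 840 − 126 + 14 − 1 = 16687.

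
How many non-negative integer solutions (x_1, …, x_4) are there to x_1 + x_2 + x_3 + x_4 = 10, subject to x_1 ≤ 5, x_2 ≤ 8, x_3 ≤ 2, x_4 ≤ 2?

Ignoring the caps, the number of non-negative solutions to x_1+…+x_4 = 10 is C(13,3) = 286.
Subtract solutions that violate a single cap (substitute x_i' = x_i − (cap_i+1)): x_1 ≥ 6 gives C(7,3) = 35; x_2 ≥ 9 gives C(4,3) = 4; x_3 ≥ 3 gives C(10,3) = 120; x_4 ≥ 3 gives C(10,3) = 120. Together 279.
Add back pairs where two caps are both exceeded: 0 + 4 + 4 + 0 + 0 + 35 = 43.
By inclusion–exclusion the count is 286 − 279 + 43 = 50.

50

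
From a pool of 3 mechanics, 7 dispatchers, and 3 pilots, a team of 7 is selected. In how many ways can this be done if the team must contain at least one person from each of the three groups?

With no constraint there are C(13,7) = 1716 possible selections.
Subtract selections that omit an entire group: no mechanics → C(10,7) = 120; no dispatchers → C(6,7) = 0; no pilots → C(10,7) = 120.
Add back selections omitting two groups (i.e. drawn from a single group): C(3,7) + C(7,7) + C(3,7) = 1.
By inclusion–exclusion: 1716 − 240 + 1 = 1477.

1477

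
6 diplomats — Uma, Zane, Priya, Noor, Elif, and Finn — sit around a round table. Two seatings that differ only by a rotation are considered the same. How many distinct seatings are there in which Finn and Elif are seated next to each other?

Glue Finn and Elif into a block (2 internal orders). Seating 5 units around a circle gives (4)! arrangements.
So 2 × (4)! = 2 × 24 = 48.

48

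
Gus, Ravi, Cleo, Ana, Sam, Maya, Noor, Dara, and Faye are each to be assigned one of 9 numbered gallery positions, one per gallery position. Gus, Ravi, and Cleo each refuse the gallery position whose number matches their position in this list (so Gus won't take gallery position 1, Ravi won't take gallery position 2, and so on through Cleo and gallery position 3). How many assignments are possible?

256320

Let Aᵢ (for i ∈ {1, 2, 3}) be the placements that put person i in their forbidden gallery position. Any j of these fix j positions, leaving (9−j)! ways to fill the rest, and there are C(3,j) ways to pick which j.
By inclusion–exclusion, the number of valid placements is Σ_{j=0}^{3} (−1)^j C(3,j)·(9−j)!.
Computing: 362880 − 120960 + 15120 − 720 = 256320.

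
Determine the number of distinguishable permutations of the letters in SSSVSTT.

The 7 letters of SSSVSTT have repeats: S appearing 4 times and T appearing twice.
So there are 7! / (4!·2!) = 105 distinguishable arrangements.

105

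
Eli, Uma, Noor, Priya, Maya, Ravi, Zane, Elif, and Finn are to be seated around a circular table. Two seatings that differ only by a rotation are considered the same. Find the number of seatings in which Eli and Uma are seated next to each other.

10080

Glue Eli and Uma into a block (2 internal orders). Seating 8 units around a circle gives (7)! arrangements.
So 2 × (7)! = 2 × 5040 = 10080.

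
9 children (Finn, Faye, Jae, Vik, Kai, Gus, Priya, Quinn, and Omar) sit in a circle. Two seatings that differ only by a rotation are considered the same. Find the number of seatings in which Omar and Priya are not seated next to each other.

Without the restriction there are (8)! = 40320 seatings.
Those with Omar next to Priya: fuse the pair into one unit and seat 8 units around a circle — 2·(7)! = 10080.
Subtracting, 40320 − 10080 = 30240.

30240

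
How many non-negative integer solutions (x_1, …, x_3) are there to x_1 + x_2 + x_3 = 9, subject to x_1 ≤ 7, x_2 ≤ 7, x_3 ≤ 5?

Without the upper bounds there are C(11,2) = 55 ways to split 9 among 3 variables.
Subtract solutions that violate a single cap (substitute x_i' = x_i − (cap_i+1)): x_1 ≥ 8 gives C(3,2) = 3; x_2 ≥ 8 gives C(3,2) = 3; x_3 ≥ 6 gives C(5,2) = 10. Together 16.
No two caps can be exceeded simultaneously, so the pair terms are all 0.
By inclusion–exclusion the count is 55 − 16 + 0 = 39.

39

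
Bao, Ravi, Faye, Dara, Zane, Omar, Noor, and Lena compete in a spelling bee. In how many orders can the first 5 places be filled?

This is an ordered selection of 5 from 8: P(8,5).
That gives 8 × 7 × 6 × 5 × 4 = 6720.

6720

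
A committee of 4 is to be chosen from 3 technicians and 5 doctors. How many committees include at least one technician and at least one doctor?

65

With no constraint there are C(8,4) = 70 possible selections.
Subtract selections that omit an entire group: no technicians → C(5,4) = 5; no doctors → C(3,4) = 0.
Both groups omitted at once is impossible, so 70 − 5 = 65.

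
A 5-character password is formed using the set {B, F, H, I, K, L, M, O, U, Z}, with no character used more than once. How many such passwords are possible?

Choose and order 5 of the 10 symbols: the first character has 10 options, the next 9, and so on down to 6.
That product is 10 × 9 × 8 × 7 × 6 = 30240.

30240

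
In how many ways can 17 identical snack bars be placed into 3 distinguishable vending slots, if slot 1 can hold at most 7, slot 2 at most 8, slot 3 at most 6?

15

Ignoring the caps, the number of non-negative solutions to x_1+…+x_3 = 17 is C(19,2) = 171.
Subtract solutions that violate a single cap (substitute x_i' = x_i − (cap_i+1)): x_1 ≥ 8 gives C(11,2) = 55; x_2 ≥ 9 gives C(10,2) = 45; x_3 ≥ 7 gives C(12,2) = 66. Together 166.
Add back pairs where two caps are both exceeded: 1 + 6 + 3 = 10.
By inclusion–exclusion the count is 171 − 166 + 10 = 15.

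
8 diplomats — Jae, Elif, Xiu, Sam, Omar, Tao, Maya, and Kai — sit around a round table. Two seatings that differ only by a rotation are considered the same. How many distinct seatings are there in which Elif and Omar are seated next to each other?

Treat {Elif, Omar} as one unit (2 internal orders) and seat the resulting 7 units around the table: (6)! circular arrangements.
So 2 × (6)! = 2 × 720 = 1440.

1440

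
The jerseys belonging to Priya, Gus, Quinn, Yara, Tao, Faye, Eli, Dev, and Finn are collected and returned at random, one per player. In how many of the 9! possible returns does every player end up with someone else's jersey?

133496

Let Aᵢ be the assignments in which player i gets their old jersey. We want the size of the complement of A₁∪…∪A_9.
By inclusion–exclusion this is Σ_{j=0}^{9} (−1)^j C(9,j)·(9−j)!.
Computing: 362880 − 362880 + 181440 − 60480 + 15120 − 3024 + 504 − 72 + 9 − 1 = 133496.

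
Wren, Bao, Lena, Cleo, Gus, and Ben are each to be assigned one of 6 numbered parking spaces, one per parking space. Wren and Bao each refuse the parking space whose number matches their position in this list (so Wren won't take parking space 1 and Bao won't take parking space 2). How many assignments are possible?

504

Let Aᵢ (for i ∈ {1, 2}) be the placements that put person i in their forbidden parking space. Any j of these fix j positions, leaving (6−j)! ways to fill the rest, and there are C(2,j) ways to pick which j.
By inclusion–exclusion, the number of valid placements is Σ_{j=0}^{2} (−1)^j C(2,j)·(6−j)!.
Computing: 720 − 240 + 24 = 504.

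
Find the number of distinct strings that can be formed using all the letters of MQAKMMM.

MQAKMMM has 7 letters with M appearing 4 times.
The number of distinct arrangements is 7!/(4!) = 5040/24 = 210.

210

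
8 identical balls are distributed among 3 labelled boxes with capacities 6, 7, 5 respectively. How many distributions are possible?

Without the upper bounds there are C(10,2) = 45 ways to split 8 among 3 boxes.
Subtract solutions that violate a single cap (substitute x_i' = x_i − (cap_i+1)): x_1 ≥ 7 gives C(3,2) = 3; x_2 ≥ 8 gives C(2,2) = 1; x_3 ≥ 6 gives C(4,2) = 6. Together 10.
No two caps can be exceeded simultaneously, so the pair terms are all 0.
By inclusion–exclusion the count is 45 − 10 + 0 = 35.

35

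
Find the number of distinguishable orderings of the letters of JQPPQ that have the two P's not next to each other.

18

Total arrangements of JQPPQ: 5!/(2!·2!) = 30.
Arrangements with the P's together: treat PP as one letter, giving (4)!/(2!) = 12.
Subtracting, 30 − 12 = 18 arrangements keep the P's apart.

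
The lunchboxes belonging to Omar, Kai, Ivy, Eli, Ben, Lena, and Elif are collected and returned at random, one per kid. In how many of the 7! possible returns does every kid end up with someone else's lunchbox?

1854

Let Aᵢ be the assignments in which kid i gets their own lunchbox. We want the size of the complement of A₁∪…∪A_7.
By inclusion–exclusion this is Σ_{j=0}^{7} (−1)^j C(7,j)·(7−j)!.
Computing: 5040 − 5040 + 2520 − 840 + 210 − 42 + 7 − 1 = 1854.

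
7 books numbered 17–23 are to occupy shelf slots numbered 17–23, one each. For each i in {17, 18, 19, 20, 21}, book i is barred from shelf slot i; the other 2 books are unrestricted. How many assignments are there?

2428

Let Aᵢ (for 17 ≤ i ≤ 21) be the placements that put book i in its forbidden shelf slot. Any j of these fix j positions, leaving (7−j)! ways to fill the rest, and there are C(5,j) ways to pick which j.
By inclusion–exclusion, the number of valid placements is Σ_{j=0}^{5} (−1)^j C(5,j)·(7−j)!.
Computing: 5040 − 3600 + 1200 − 240 + 30 − 2 = 2428.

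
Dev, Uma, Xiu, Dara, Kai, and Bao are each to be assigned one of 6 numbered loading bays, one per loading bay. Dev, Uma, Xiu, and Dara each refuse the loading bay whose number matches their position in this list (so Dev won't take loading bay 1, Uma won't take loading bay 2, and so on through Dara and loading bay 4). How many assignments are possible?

Let Aᵢ (for 1 ≤ i ≤ 4) be the placements that put person i in their forbidden loading bay. Any j of these fix j positions, leaving (6−j)! ways to fill the rest, and there are C(4,j) ways to pick which j.
By inclusion–exclusion, the number of valid placements is Σ_{j=0}^{4} (−1)^j C(4,j)·(6−j)!.
Computing: 720 − 480 + 144 − 24 + 2 = 362.

362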